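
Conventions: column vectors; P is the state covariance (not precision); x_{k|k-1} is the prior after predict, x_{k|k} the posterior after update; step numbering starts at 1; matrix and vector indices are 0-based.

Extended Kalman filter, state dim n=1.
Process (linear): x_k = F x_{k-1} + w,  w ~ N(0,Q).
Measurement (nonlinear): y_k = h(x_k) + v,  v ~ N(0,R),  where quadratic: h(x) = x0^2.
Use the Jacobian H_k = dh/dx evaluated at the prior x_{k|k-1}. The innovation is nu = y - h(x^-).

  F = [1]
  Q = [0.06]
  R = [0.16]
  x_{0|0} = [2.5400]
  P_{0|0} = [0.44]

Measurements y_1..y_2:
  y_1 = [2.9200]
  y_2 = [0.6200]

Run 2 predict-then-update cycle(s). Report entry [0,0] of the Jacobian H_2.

H_jac[0,0] = 3.7066

step 1: x^-=[2.5400]  P^-=[0.5000]  H_jac=[5.0800]  S=[13.0632]  K=[0.1944]  nu=[-3.5316]  x^+=[1.8533]  P^+=[0.0061]
step 2: x^-=[1.8533]  P^-=[0.0661]  H_jac=[3.7066]  S=[1.0685]  K=[0.2294]  nu=[-2.8148]  x^+=[1.2076]  P^+=[0.0099]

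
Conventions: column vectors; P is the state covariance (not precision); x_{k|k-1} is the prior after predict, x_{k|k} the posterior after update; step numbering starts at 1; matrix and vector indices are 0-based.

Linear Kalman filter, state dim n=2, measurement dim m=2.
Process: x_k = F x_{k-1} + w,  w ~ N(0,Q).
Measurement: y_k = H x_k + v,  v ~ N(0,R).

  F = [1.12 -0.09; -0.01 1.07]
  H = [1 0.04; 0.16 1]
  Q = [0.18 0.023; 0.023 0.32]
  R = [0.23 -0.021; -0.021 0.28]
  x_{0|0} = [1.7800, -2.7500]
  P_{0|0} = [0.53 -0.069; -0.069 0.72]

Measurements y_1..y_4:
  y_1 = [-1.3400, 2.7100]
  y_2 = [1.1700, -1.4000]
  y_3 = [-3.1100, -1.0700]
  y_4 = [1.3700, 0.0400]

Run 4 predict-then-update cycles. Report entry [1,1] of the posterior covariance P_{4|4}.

P_post[1,1] = 0.1895

step 1: x^-=[2.2411, -2.9603]  P^-=[0.8646 -0.1350; -0.1350 1.1459]  S=[1.0856 0.0273; 0.0273 1.4048]  K=[0.7918 -0.0130; -0.1023 0.8023]  nu=[-3.4627, 5.3117]  x^+=[-0.5696, 1.6555]  P^+=[0.1844 -0.0498; -0.0498 0.2348]
step 2: x^-=[-0.7870, 1.7771]  P^-=[0.4232 -0.0614; -0.0614 0.5899]  S=[0.6492 0.0086; 0.0086 0.8611]  K=[0.6481 0.0009; -0.0671 0.6743]  nu=[1.8859, -3.0512]  x^+=[0.4323, -0.4068]  P^+=[0.1505 -0.0374; -0.0374 0.1962]
step 3: x^-=[0.5208, -0.4396]  P^-=[0.3780 -0.0425; -0.0425 0.5454]  S=[0.6054 0.0185; 0.0185 0.8215]  K=[0.6212 0.0079; -0.0542 0.6569]  nu=[-3.6132, -0.7138]  x^+=[-1.7295, -0.7125]  P^+=[0.1441 -0.0339; -0.0339 0.1905]
step 4: x^-=[-1.8729, -0.7450]  P^-=[0.3691 -0.0376; -0.0376 0.5388]  S=[0.5970 0.0218; 0.0218 0.8162]  K=[0.6154 0.0099; -0.0507 0.6541]  nu=[3.2727, 1.0847]  x^+=[0.1519, -0.2016]  P^+=[0.1427 -0.0330; -0.0330 0.1895]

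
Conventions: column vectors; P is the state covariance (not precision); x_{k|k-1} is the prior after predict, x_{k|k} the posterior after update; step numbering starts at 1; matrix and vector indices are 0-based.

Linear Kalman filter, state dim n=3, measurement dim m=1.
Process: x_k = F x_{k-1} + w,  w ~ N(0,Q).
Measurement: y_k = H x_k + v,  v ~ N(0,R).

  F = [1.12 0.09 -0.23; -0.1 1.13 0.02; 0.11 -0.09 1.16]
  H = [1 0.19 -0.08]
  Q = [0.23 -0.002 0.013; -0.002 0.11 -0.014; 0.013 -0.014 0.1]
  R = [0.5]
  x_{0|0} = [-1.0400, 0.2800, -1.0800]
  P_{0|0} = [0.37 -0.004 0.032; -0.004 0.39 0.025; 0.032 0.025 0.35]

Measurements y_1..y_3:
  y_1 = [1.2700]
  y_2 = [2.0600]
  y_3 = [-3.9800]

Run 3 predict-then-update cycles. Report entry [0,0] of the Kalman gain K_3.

K[0,0] = 0.5241

step 1: x^-=[-0.8912, 0.3988, -1.3924]  P^-=[0.6975 -0.0154 0.0063; -0.0154 0.6137 -0.0211; 0.0063 -0.0211 0.5816]  S=[1.2171]  K=[0.5702; 0.0845; -0.0363]  nu=[1.9740]  x^+=[0.2345, 0.5657, -1.4641]  P^+=[0.3017 -0.0741 0.0315; -0.0741 0.6050 -0.0173; 0.0315 -0.0173 0.5800]
step 2: x^-=[0.6502, 0.5865, -1.7235]  P^-=[0.6136 -0.0641 -0.0648; -0.0641 0.9017 -0.1015; -0.0648 -0.1015 0.9021]  S=[1.1410]  K=[0.5316; 0.1011; -0.1369]  nu=[1.1604]  x^+=[1.2672, 0.7038, -1.8824]  P^+=[0.2911 -0.1254 0.0183; -0.1254 0.8900 -0.0857; 0.0183 -0.0857 0.8808]
step 3: x^-=[1.9155, 0.6309, -2.1075]  P^-=[0.6178 -0.0828 -0.1693; -0.0828 1.2741 -0.2183; -0.1693 -0.2183 1.3209]  S=[1.1745]  K=[0.5241; 0.1505; -0.2695]  nu=[-6.1840]  x^+=[-1.3258, -0.2998, -0.4411]  P^+=[0.2951 -0.1754 -0.0035; -0.1754 1.2475 -0.1707; -0.0035 -0.1707 1.2356]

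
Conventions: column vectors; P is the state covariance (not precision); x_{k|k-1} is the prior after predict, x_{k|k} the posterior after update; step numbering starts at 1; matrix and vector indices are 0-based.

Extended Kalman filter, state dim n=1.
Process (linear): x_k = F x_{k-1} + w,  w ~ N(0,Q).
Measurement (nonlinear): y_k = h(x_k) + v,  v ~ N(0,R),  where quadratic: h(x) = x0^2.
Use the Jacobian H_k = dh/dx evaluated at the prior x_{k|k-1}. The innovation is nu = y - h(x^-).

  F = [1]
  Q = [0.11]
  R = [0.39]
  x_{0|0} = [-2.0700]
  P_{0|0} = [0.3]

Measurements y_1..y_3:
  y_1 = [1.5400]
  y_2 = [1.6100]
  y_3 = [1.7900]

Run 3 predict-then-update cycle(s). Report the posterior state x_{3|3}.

step 1: x^-=[-2.0700]  P^-=[0.4100]  H_jac=[-4.1400]  S=[7.4172]  K=[-0.2288]  nu=[-2.7449]  x^+=[-1.4418]  P^+=[0.0216]
step 2: x^-=[-1.4418]  P^-=[0.1316]  H_jac=[-2.8837]  S=[1.4840]  K=[-0.2556]  nu=[-0.4689]  x^+=[-1.3220]  P^+=[0.0346]
step 3: x^-=[-1.3220]  P^-=[0.1446]  H_jac=[-2.6439]  S=[1.4006]  K=[-0.2729]  nu=[0.0424]  x^+=[-1.3335]  P^+=[0.0403]

x_post = [-1.3335]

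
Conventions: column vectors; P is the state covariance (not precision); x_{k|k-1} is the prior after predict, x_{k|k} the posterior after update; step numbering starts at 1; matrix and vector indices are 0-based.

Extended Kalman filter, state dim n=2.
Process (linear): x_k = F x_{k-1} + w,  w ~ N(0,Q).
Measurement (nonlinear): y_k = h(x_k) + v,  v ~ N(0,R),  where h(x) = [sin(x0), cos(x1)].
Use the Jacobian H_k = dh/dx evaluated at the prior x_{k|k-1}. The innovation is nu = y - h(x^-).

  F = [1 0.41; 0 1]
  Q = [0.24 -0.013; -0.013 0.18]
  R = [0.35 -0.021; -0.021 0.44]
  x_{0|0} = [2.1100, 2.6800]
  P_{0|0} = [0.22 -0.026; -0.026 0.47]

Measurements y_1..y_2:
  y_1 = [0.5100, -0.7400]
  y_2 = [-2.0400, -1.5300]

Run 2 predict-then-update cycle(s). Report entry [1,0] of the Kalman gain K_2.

step 1: x^-=[3.2088, 2.6800]  P^-=[0.5177 0.1537; 0.1537 0.6500]  H_jac=[-0.9977 0.0000; 0.0000 -0.4454]  S=[0.8654 0.0473; 0.0473 0.5689]  K=[-0.5930 -0.0710; -0.1501 -0.4964]  nu=[0.5772, 0.1553]  x^+=[2.8555, 2.5163]  P^+=[0.2065 0.0422; 0.0422 0.4833]
step 2: x^-=[3.8872, 2.5163]  P^-=[0.5624 0.2274; 0.2274 0.6633]  H_jac=[-0.7347 0.0000; 0.0000 -0.5854]  S=[0.6536 0.0768; 0.0768 0.6673]  K=[-0.6171 -0.1284; -0.1898 -0.5600]  nu=[-1.3616, -0.7192]  x^+=[4.8198, 3.1775]  P^+=[0.2903 0.0744; 0.0744 0.4142]

K[1,0] = -0.1898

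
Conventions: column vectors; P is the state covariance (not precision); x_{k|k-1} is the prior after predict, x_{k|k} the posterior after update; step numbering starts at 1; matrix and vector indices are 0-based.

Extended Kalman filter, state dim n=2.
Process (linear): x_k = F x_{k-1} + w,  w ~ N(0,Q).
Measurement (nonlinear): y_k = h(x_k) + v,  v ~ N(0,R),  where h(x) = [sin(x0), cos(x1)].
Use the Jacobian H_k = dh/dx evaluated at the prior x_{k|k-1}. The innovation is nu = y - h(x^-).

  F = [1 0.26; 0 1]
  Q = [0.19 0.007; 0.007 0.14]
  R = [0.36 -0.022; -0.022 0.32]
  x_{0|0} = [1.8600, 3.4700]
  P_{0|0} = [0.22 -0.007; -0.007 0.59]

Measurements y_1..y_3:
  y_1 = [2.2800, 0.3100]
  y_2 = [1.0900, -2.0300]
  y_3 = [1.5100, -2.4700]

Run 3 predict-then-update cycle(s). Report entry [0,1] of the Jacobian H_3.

H_jac[0,1] = 0.0000

step 1: x^-=[2.7622, 3.4700]  P^-=[0.4462 0.1534; 0.1534 0.7300]  H_jac=[-0.9289 0.0000; 0.0000 0.3225]  S=[0.7450 -0.0680; -0.0680 0.3959]  K=[-0.5536 0.0299; -0.1392 0.5708]  nu=[1.9096, 1.2566]  x^+=[1.7426, 3.9214]  P^+=[0.2153 0.0675; 0.0675 0.5758]
step 2: x^-=[2.7621, 3.9214]  P^-=[0.4793 0.2242; 0.2242 0.7158]  H_jac=[-0.9289 0.0000; 0.0000 0.7031]  S=[0.7735 -0.1684; -0.1684 0.6739]  K=[-0.5548 0.0953; -0.1127 0.7187]  nu=[0.7196, -1.3190]  x^+=[2.2373, 2.8924]  P^+=[0.2173 0.0607; 0.0607 0.3306]
step 3: x^-=[2.9893, 2.8924]  P^-=[0.4612 0.1537; 0.1537 0.4706]  H_jac=[-0.9884 0.0000; 0.0000 -0.2466]  S=[0.8106 0.0155; 0.0155 0.3486]  K=[-0.5608 -0.0838; -0.1812 -0.3249]  nu=[1.3583, -1.5009]  x^+=[2.3534, 3.1339]  P^+=[0.2024 0.0588; 0.0588 0.4054]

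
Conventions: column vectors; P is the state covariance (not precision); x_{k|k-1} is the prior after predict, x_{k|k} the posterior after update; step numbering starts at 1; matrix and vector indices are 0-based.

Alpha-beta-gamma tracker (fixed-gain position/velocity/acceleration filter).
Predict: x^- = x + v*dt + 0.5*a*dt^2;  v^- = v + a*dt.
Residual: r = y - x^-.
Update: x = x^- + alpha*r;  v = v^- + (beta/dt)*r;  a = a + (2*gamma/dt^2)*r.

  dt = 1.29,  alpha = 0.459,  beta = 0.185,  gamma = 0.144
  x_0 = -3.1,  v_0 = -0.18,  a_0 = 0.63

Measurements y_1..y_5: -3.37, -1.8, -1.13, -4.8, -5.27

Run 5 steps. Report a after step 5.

step 1: x_pred=-2.8080  r=-0.5620  x^+=-3.0660  v^+=0.5521  a^+=0.5327
step 2: x_pred=-1.9105  r=0.1105  x^+=-1.8598  v^+=1.2552  a^+=0.5519
step 3: x_pred=0.2186  r=-1.3486  x^+=-0.4004  v^+=1.7737  a^+=0.3185
step 4: x_pred=2.1526  r=-6.9526  x^+=-1.0386  v^+=1.1874  a^+=-0.8848
step 5: x_pred=-0.2431  r=-5.0269  x^+=-2.5504  v^+=-0.6749  a^+=-1.7548

a_post = -1.7548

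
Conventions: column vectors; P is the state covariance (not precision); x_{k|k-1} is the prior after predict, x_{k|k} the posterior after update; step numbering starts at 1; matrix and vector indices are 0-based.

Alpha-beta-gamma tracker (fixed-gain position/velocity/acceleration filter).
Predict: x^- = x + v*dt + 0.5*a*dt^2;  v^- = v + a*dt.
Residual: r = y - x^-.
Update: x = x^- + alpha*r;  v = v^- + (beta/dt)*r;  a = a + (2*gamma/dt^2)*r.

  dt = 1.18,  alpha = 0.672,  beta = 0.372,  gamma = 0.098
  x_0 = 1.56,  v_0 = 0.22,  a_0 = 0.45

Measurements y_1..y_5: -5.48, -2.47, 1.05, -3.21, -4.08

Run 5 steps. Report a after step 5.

step 1: x_pred=2.1329  r=-7.6129  x^+=-2.9830  v^+=-1.6490  a^+=-0.6216
step 2: x_pred=-5.3616  r=2.8916  x^+=-3.4184  v^+=-1.4709  a^+=-0.2146
step 3: x_pred=-5.3035  r=6.3535  x^+=-1.0340  v^+=0.2788  a^+=0.6798
step 4: x_pred=-0.2317  r=-2.9783  x^+=-2.2331  v^+=0.1420  a^+=0.2605
step 5: x_pred=-1.8842  r=-2.1958  x^+=-3.3598  v^+=-0.2428  a^+=-0.0486

a_post = -0.0486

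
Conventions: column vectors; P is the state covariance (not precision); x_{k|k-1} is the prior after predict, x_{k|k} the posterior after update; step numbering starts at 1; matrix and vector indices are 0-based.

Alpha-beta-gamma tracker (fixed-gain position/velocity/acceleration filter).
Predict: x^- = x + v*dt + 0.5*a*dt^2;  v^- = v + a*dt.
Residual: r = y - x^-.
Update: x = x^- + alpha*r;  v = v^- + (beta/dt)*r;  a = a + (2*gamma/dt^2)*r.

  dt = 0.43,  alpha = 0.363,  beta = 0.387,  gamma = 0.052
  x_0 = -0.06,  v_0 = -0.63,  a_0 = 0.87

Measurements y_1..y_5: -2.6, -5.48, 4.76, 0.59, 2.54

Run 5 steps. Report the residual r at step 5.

resid = -0.2241

step 1: x_pred=-0.2505  r=-2.3495  x^+=-1.1033  v^+=-2.3705  a^+=-0.4515
step 2: x_pred=-2.1644  r=-3.3156  x^+=-3.3680  v^+=-5.5487  a^+=-2.3164
step 3: x_pred=-5.9680  r=10.7280  x^+=-2.0738  v^+=3.1105  a^+=3.7177
step 4: x_pred=-0.3926  r=0.9826  x^+=-0.0359  v^+=5.5934  a^+=4.2704
step 5: x_pred=2.7641  r=-0.2241  x^+=2.6827  v^+=7.2280  a^+=4.1443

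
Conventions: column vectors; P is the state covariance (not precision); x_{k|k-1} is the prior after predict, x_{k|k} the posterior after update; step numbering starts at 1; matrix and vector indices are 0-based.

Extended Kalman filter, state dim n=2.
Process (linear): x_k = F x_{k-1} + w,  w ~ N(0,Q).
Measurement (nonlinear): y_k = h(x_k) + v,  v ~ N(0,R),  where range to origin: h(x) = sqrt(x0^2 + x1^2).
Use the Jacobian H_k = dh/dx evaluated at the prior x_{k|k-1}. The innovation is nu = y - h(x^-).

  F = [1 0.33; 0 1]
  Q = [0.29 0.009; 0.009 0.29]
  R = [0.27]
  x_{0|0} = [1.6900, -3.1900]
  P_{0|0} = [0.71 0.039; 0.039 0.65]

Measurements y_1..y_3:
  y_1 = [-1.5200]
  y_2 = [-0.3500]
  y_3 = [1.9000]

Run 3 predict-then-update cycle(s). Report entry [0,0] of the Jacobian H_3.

step 1: x^-=[0.6373, -3.1900]  P^-=[1.0965 0.2625; 0.2625 0.9400]  H_jac=[0.1959 -0.9806]  S=[1.1151]  K=[-0.0382; -0.7805]  nu=[-4.7730]  x^+=[0.8196, 0.5353]  P^+=[1.0949 0.2293; 0.2293 0.2607]
step 2: x^-=[0.9963, 0.5353]  P^-=[1.5646 0.3243; 0.3243 0.5507]  H_jac=[0.8809 0.4733]  S=[1.8779]  K=[0.8157; 0.2909]  nu=[-1.4810]  x^+=[-0.2117, 0.1045]  P^+=[0.3152 -0.1213; -0.1213 0.3918]
step 3: x^-=[-0.1773, 0.1045]  P^-=[0.5678 0.0170; 0.0170 0.6818]  H_jac=[-0.8615 0.5077]  S=[0.8523]  K=[-0.5638; 0.3890]  nu=[1.6943]  x^+=[-1.1325, 0.7634]  P^+=[0.2968 0.2039; 0.2039 0.5528]

H_jac[0,0] = -0.8615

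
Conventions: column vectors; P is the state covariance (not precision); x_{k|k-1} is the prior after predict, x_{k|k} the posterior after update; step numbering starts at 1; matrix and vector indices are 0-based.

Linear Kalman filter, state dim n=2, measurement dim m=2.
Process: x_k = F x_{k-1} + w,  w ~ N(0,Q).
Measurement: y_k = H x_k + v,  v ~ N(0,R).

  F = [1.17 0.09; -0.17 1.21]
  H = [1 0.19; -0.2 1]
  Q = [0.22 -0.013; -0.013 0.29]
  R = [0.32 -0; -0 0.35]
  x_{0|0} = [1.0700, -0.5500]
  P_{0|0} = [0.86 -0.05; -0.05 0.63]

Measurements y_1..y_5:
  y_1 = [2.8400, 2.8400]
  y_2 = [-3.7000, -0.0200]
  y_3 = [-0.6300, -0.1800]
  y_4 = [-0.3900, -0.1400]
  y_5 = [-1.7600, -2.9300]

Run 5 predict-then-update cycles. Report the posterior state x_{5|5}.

x_post = [-0.9575, -2.0268]

step 1: x^-=[1.2024, -0.8474]  P^-=[1.3918 -0.1855; -0.1855 1.2578]  S=[1.6868 -0.2178; -0.2178 1.7377]  K=[0.7825 -0.1689; 0.1301 0.7615]  nu=[1.7986, 3.9279]  x^+=[1.9465, 2.3776]  P^+=[0.2520 -0.0087; -0.0087 0.2648]
step 2: x^-=[2.4914, 2.5460]  P^-=[0.5653 -0.0465; -0.0465 0.6885]  S=[0.8925 -0.0269; -0.0269 1.0797]  K=[0.6195 -0.1323; 0.1141 0.6491]  nu=[-6.6751, -2.0677]  x^+=[-1.3704, 0.4420]  P^+=[0.1995 -0.0064; -0.0064 0.2259]
step 3: x^-=[-1.5636, 0.7679]  P^-=[0.4935 -0.0370; -0.0370 0.6292]  S=[0.8222 -0.0148; -0.0148 1.0137]  K=[0.5895 -0.1253; 0.1117 0.6296]  nu=[0.7877, -1.2606]  x^+=[-0.9413, 0.0622]  P^+=[0.1897 -0.0059; -0.0059 0.2192]
step 4: x^-=[-1.0958, 0.2353]  P^-=[0.4803 -0.0351; -0.0351 0.6188]  S=[0.8093 -0.0123; -0.0123 1.0021]  K=[0.5833 -0.1238; 0.1114 0.6259]  nu=[0.6611, -0.5944]  x^+=[-0.6366, -0.0632]  P^+=[0.1878 -0.0058; -0.0058 0.2179]
step 5: x^-=[-0.7505, 0.0318]  P^-=[0.4776 -0.0347; -0.0347 0.6168]  S=[0.8067 -0.0117; -0.0117 0.9998]  K=[0.5821 -0.1234; 0.1113 0.6252]  nu=[-1.0156, -3.1119]  x^+=[-0.9575, -2.0268]  P^+=[0.1874 -0.0057; -0.0057 0.2177]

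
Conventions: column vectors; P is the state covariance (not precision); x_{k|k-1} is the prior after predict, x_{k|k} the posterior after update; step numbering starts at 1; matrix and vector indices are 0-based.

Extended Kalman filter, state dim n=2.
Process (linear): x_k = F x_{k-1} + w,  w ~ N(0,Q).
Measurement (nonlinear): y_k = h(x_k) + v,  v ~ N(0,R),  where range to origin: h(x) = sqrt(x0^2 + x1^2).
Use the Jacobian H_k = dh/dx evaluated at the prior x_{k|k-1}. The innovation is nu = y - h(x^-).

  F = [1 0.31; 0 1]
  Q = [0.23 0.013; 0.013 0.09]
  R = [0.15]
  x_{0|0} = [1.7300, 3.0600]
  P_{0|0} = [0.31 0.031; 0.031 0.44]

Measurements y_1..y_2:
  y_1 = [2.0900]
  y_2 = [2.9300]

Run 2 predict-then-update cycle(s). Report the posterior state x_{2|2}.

step 1: x^-=[2.6786, 3.0600]  P^-=[0.6015 0.1804; 0.1804 0.5300]  H_jac=[0.6587 0.7524]  S=[0.8898]  K=[0.5978; 0.5817]  nu=[-1.9768]  x^+=[1.4969, 1.9101]  P^+=[0.2835 -0.1290; -0.1290 0.2289]
step 2: x^-=[2.0891, 1.9101]  P^-=[0.4555 -0.0451; -0.0451 0.3189]  H_jac=[0.7380 0.6748]  S=[0.4984]  K=[0.6135; 0.3650]  nu=[0.0993]  x^+=[2.1500, 1.9464]  P^+=[0.2679 -0.1567; -0.1567 0.2525]

x_post = [2.1500, 1.9464]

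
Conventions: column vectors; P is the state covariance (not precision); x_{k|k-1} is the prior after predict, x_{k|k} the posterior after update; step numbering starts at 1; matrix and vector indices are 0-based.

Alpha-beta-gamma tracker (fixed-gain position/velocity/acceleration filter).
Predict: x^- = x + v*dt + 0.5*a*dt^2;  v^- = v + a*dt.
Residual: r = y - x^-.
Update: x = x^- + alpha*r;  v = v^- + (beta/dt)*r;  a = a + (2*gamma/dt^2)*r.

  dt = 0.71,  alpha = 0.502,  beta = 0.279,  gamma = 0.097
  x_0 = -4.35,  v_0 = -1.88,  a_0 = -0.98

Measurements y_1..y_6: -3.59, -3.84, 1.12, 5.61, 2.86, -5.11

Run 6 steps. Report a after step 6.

step 1: x_pred=-5.9318  r=2.3418  x^+=-4.7562  v^+=-1.6556  a^+=-0.0788
step 2: x_pred=-5.9515  r=2.1115  x^+=-4.8915  v^+=-0.8818  a^+=0.7338
step 3: x_pred=-5.3326  r=6.4526  x^+=-2.0934  v^+=2.1749  a^+=3.2171
step 4: x_pred=0.2616  r=5.3484  x^+=2.9465  v^+=6.5607  a^+=5.2754
step 5: x_pred=8.9343  r=-6.0743  x^+=5.8850  v^+=7.9193  a^+=2.9377
step 6: x_pred=12.2481  r=-17.3581  x^+=3.5344  v^+=3.1841  a^+=-3.7424

a_post = -3.7424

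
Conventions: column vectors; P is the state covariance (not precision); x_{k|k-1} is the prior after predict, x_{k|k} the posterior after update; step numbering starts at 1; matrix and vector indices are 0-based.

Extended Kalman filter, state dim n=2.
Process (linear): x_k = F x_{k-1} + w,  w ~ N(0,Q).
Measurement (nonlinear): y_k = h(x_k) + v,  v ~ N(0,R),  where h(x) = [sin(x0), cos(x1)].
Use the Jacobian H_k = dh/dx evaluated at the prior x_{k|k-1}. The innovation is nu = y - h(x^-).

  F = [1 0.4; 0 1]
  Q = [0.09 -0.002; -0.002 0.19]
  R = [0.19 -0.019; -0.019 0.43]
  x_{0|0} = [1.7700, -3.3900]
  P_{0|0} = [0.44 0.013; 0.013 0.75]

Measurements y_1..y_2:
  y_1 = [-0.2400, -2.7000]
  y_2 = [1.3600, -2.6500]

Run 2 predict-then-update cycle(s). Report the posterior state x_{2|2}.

step 1: x^-=[0.4140, -3.3900]  P^-=[0.6604 0.3110; 0.3110 0.9400]  H_jac=[0.9155 0.0000; 0.0000 -0.2459]  S=[0.7435 -0.0890; -0.0890 0.4868]  K=[0.8121 -0.0086; 0.3334 -0.4138]  nu=[-0.6423, -1.7307]  x^+=[-0.0927, -2.8880]  P^+=[0.1687 0.0778; 0.0778 0.7494]
step 2: x^-=[-1.2480, -2.8880]  P^-=[0.4409 0.3756; 0.3756 0.9394]  H_jac=[0.3173 0.0000; 0.0000 0.2509]  S=[0.2344 0.0109; 0.0109 0.4891]  K=[0.5884 0.1795; 0.4865 0.4710]  nu=[2.3083, -1.6820]  x^+=[-0.1916, -2.5572]  P^+=[0.3416 0.2631; 0.2631 0.7705]

x_post = [-0.1916, -2.5572]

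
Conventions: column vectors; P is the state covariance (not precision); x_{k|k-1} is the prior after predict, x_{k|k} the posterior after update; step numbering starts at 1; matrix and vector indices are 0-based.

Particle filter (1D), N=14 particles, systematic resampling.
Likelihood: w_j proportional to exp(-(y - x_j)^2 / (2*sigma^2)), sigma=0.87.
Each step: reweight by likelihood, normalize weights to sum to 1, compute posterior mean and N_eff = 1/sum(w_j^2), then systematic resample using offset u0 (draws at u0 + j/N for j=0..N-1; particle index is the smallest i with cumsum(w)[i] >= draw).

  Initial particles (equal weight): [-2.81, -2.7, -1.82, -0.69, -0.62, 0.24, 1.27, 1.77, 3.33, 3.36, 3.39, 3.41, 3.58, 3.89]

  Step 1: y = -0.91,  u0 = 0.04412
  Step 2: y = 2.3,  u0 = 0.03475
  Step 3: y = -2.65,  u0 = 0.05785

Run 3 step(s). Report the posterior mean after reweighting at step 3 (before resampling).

post_mean = -0.4925

step 1: w=[0.0290, 0.0379, 0.1822, 0.3050, 0.2979, 0.1315, 0.0136, 0.0027, 0.0000, 0.0000, 0.0000, 0.0000, 0.0000, 0.0000]  mean=-0.8571  Neff=4.2594  idx=[1, 2, 2, 3, 3, 3, 3, 3, 4, 4, 4, 4, 5, 5]
step 2: w=[0.0000, 0.0001, 0.0001, 0.0183, 0.0183, 0.0183, 0.0183, 0.0183, 0.0240, 0.0240, 0.0240, 0.0240, 0.4063, 0.4063]  mean=0.0722  Neff=2.9932  idx=[4, 8, 11, 12, 12, 12, 12, 12, 13, 13, 13, 13, 13, 13]
step 3: w=[0.3104, 0.2581, 0.2581, 0.0158, 0.0158, 0.0158, 0.0158, 0.0158, 0.0158, 0.0158, 0.0158, 0.0158, 0.0158, 0.0158]  mean=-0.4925  Neff=4.3053  idx=[0, 0, 0, 0, 1, 1, 1, 1, 2, 2, 2, 4, 8, 13]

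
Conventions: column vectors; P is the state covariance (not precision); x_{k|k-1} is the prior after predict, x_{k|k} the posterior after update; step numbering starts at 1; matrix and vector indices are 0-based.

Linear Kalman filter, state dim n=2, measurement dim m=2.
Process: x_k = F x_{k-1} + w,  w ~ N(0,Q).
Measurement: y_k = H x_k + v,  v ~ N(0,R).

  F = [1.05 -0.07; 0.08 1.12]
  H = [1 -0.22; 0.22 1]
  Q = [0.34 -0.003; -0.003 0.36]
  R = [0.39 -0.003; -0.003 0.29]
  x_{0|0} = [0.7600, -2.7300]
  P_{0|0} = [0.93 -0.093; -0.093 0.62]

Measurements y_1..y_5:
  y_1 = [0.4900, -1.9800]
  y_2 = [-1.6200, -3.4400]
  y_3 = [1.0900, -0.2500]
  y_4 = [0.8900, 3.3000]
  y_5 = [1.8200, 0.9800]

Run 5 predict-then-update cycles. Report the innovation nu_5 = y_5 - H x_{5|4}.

innov = [1.1630, -1.0912]

step 1: x^-=[0.9891, -2.9968]  P^-=[1.3820 -0.0823; -0.0823 1.1270]  S=[1.8628 -0.0252; -0.0252 1.4477]  K=[0.7539 0.1663; -0.1670 0.7631]  nu=[-1.1584, 0.7992]  x^+=[0.2487, -2.1935]  P^+=[0.2896 -0.0178; -0.0178 0.2257]
step 2: x^-=[0.4147, -2.4369]  P^-=[0.6630 -0.0171; -0.0171 0.6418]  S=[1.0916 -0.0146; -0.0146 0.9563]  K=[0.6128 0.1440; -0.1361 0.6651]  nu=[-2.5708, -1.0944]  x^+=[-1.3181, -2.8147]  P^+=[0.2359 -0.0120; -0.0120 0.1959]
step 3: x^-=[-1.1870, -3.2580]  P^-=[0.6028 -0.0126; -0.0126 0.6051]  S=[1.0276 -0.0155; -0.0155 0.9188]  K=[0.5914 0.1406; -0.1319 0.6534]  nu=[1.5603, 3.2691]  x^+=[0.1954, -1.3278]  P^+=[0.2278 -0.0111; -0.0111 0.1923]
step 4: x^-=[0.2982, -1.4715]  P^-=[0.5937 -0.0119; -0.0119 0.6007]  S=[1.0180 -0.0159; -0.0159 0.9142]  K=[0.5880 0.1400; -0.1314 0.6519]  nu=[0.2681, 4.7059]  x^+=[1.1148, 1.5612]  P^+=[0.2265 -0.0110; -0.0110 0.1919]
step 5: x^-=[1.0613, 1.8378]  P^-=[0.5922 -0.0119; -0.0119 0.6002]  S=[1.0165 -0.0160; -0.0160 0.9136]  K=[0.5874 0.1399; -0.1313 0.6518]  nu=[1.1630, -1.0912]  x^+=[1.5917, 0.9739]  P^+=[0.2263 -0.0110; -0.0110 0.1918]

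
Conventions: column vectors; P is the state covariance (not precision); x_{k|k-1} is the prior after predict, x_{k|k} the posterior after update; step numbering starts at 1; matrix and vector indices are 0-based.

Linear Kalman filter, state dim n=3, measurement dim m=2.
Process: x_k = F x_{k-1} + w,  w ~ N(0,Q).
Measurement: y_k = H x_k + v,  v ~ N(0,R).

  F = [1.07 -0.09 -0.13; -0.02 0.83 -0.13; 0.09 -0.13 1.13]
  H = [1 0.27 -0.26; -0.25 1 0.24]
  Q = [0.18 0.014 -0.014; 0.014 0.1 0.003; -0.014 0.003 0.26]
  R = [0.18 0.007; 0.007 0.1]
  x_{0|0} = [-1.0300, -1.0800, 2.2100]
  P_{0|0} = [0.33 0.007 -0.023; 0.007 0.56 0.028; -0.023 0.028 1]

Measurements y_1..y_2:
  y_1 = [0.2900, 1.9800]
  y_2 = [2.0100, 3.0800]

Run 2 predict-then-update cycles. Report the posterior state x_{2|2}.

x_post = [0.4146, 2.4881, -0.1077]

step 1: x^-=[-1.2922, -1.1631, 2.5450]  P^-=[0.5850 -0.0113 -0.1535; -0.0113 0.4964 -0.1769; -0.1535 -0.1769 1.5360]  S=[1.0035 -0.1239; -0.1239 0.6606]  K=[0.5971 -0.1823; 0.2595 0.7401; -0.5687 0.2417]  nu=[2.5579, 2.2092]  x^+=[-0.1675, 1.1358, 1.6244]  P^+=[0.1782 -0.0288 0.2471; -0.0288 0.1146 -0.1913; 0.2471 -0.1913 1.1388]
step 2: x^-=[-0.4926, 0.7349, 1.6729]  P^-=[0.3365 -0.0201 0.1535; -0.0201 0.2418 -0.3704; 0.1535 -0.3704 1.8246]  S=[0.6188 -0.0253; -0.0253 0.2817]  K=[0.4625 -0.1975; 0.2525 0.5831; -0.6784 0.0426]  nu=[2.7391, 1.8205]  x^+=[0.4146, 2.4881, -0.1077]  P^+=[0.1886 -0.0543 0.3539; -0.0543 0.1140 -0.2811; 0.3539 -0.2811 1.5379]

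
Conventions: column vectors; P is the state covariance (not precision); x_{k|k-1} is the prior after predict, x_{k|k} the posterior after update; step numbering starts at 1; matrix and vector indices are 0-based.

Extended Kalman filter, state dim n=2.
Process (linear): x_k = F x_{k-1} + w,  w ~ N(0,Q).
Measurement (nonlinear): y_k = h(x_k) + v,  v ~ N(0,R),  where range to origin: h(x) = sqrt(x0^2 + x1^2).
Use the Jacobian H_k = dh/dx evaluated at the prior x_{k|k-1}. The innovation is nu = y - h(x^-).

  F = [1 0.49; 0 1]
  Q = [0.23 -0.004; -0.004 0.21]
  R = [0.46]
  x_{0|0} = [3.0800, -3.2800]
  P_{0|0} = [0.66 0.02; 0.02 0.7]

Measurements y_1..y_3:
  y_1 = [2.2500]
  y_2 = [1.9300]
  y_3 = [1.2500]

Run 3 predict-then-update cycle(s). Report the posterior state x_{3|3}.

x_post = [0.1269, -1.6899]

step 1: x^-=[1.4728, -3.2800]  P^-=[1.0777 0.3590; 0.3590 0.9100]  H_jac=[0.4096 -0.9123]  S=[1.1298]  K=[0.1008; -0.6046]  nu=[-1.3455]  x^+=[1.3371, -2.4665]  P^+=[1.0662 0.4279; 0.4279 0.4970]
step 2: x^-=[0.1285, -2.4665]  P^-=[1.8348 0.6674; 0.6674 0.7070]  H_jac=[0.0520 -0.9986]  S=[1.1007]  K=[-0.5188; -0.6099]  nu=[-0.5399]  x^+=[0.4086, -2.1373]  P^+=[1.5386 0.3191; 0.3191 0.2976]
step 3: x^-=[-0.6387, -2.1373]  P^-=[2.1528 0.4609; 0.4609 0.5076]  H_jac=[-0.2863 -0.9581]  S=[1.3553]  K=[-0.7806; -0.4562]  nu=[-0.9806]  x^+=[0.1269, -1.6899]  P^+=[1.3269 -0.0217; -0.0217 0.2255]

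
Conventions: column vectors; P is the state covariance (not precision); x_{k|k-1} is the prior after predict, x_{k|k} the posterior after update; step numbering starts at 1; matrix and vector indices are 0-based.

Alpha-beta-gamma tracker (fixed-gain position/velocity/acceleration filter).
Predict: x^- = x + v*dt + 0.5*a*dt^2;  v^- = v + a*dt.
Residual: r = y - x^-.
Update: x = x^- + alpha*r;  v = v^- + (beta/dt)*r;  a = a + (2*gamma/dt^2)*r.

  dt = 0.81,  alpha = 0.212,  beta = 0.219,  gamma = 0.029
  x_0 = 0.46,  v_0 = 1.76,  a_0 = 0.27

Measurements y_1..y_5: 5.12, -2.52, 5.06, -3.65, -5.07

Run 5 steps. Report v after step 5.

v_post = -3.9855

step 1: x_pred=1.9742  r=3.1458  x^+=2.6411  v^+=2.8292  a^+=0.5481
step 2: x_pred=5.1126  r=-7.6326  x^+=3.4945  v^+=1.2096  a^+=-0.1266
step 3: x_pred=4.4327  r=0.6273  x^+=4.5657  v^+=1.2766  a^+=-0.0712
step 4: x_pred=5.5764  r=-9.2264  x^+=3.6204  v^+=-1.2756  a^+=-0.8868
step 5: x_pred=2.2962  r=-7.3662  x^+=0.7346  v^+=-3.9855  a^+=-1.5380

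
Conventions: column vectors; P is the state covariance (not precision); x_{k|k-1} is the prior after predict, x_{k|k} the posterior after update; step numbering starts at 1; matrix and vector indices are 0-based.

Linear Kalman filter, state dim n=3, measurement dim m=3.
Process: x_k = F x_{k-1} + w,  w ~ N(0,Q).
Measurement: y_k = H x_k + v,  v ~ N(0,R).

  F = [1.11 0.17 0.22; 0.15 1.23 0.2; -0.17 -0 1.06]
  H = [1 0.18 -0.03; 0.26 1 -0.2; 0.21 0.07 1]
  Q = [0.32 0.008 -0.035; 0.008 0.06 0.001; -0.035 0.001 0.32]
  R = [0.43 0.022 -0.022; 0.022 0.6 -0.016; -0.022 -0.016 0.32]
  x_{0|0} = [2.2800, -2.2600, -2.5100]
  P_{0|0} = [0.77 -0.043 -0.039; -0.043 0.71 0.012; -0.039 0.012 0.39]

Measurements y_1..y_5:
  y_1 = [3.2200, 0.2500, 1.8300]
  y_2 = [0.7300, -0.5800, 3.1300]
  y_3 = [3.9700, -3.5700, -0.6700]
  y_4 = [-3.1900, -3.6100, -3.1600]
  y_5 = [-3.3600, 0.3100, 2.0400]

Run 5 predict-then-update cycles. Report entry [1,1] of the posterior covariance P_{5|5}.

step 1: x^-=[1.5944, -2.9398, -3.0482]  P^-=[1.2737 0.2357 -0.1304; 0.2357 1.1548 0.0838; -0.1304 0.0838 0.7945]  S=[1.8336 0.8341 0.1470; 0.8341 1.9753 0.0835; 0.1470 0.0835 1.1402]  K=[0.7189 -0.0052 0.0424; -0.0554 0.6242 0.1492; -0.1153 -0.0359 0.6954]  nu=[2.0633, 2.1656, 4.7492]  x^+=[3.2680, -0.9934, -0.0612]  P^+=[0.3213 -0.0842 -0.0637; -0.0842 0.3986 0.0288; -0.0637 0.0288 0.2370]
step 2: x^-=[3.4452, -0.7440, -0.6204]  P^-=[0.6781 0.0306 -0.1053; 0.0306 0.6590 0.0902; -0.1053 0.0902 0.6186]  S=[1.1464 0.3686 0.0248; 0.3686 1.3204 0.0164; 0.0248 0.0164 0.9410]  K=[0.5967 0.0058 0.0258; -0.0360 0.4997 0.1440; -0.0994 -0.0264 0.6436]  nu=[-2.5999, -0.8559, 3.0790]  x^+=[1.9685, -0.6348, 1.6423]  P^+=[0.2660 -0.0642 -0.0563; -0.0642 0.3194 0.0300; -0.0563 0.0300 0.2183]
step 3: x^-=[2.4384, -0.1571, 1.4062]  P^-=[0.6180 0.0341 -0.0912; 0.0341 0.5457 0.0860; -0.0912 0.0860 0.5933]  S=[1.0831 0.3334 0.0252; 0.3334 1.2040 0.0100; 0.0252 0.0100 0.9179]  K=[0.5726 0.0181 0.0287; -0.0224 0.4513 0.1388; -0.0930 -0.0263 0.6348]  nu=[1.6021, -3.7656, -2.5772]  x^+=[3.2134, -2.2503, -0.2799]  P^+=[0.2540 -0.0537 -0.0533; -0.0537 0.2878 0.0288; -0.0533 0.0288 0.2148]
step 4: x^-=[3.1228, -2.3418, -0.8430]  P^-=[0.6076 0.0404 -0.0868; 0.0404 0.5009 0.0822; -0.0868 0.0822 0.5879]  S=[1.0732 0.3286 0.0270; 0.3286 1.1627 0.0060; 0.0270 0.0060 0.9134]  K=[0.5668 0.0252 0.0308; -0.0155 0.4294 0.1353; -0.0911 -0.0274 0.6329]  nu=[-5.9165, -2.2487, -2.8089]  x^+=[-0.3743, -3.5959, -2.0202]  P^+=[0.2508 -0.0486 -0.0523; -0.0486 0.2733 0.0278; -0.0523 0.0278 0.2140]
step 5: x^-=[-1.4712, -4.8831, -2.0778]  P^-=[0.6055 0.0439 -0.0856; 0.0439 0.4804 0.0799; -0.0856 0.0799 0.5865]  S=[1.0717 0.3279 0.0275; 0.3279 1.1446 0.0035; 0.0275 0.0035 0.9121]  K=[0.5651 0.0289 0.0318; -0.0121 0.4188 0.1333; -0.0905 -0.0282 0.6323]  nu=[-1.0721, 5.1601, 4.7686]  x^+=[-1.7764, -2.0735, 0.8891]  P^+=[0.2497 -0.0460 -0.0519; -0.0460 0.2663 0.0273; -0.0519 0.0273 0.2138]

P_post[1,1] = 0.2663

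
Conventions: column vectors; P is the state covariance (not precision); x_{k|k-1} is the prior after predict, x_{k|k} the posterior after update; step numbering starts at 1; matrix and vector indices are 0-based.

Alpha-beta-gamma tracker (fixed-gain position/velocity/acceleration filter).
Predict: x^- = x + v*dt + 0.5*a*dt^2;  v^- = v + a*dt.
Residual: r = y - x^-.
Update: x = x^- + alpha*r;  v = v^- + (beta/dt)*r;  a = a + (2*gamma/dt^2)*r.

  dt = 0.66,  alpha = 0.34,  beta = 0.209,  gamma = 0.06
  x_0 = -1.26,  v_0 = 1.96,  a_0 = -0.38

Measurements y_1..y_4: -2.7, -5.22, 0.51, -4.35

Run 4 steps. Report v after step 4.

step 1: x_pred=-0.0492  r=-2.6508  x^+=-0.9504  v^+=0.8698  a^+=-1.1103
step 2: x_pred=-0.6182  r=-4.6018  x^+=-2.1828  v^+=-1.3202  a^+=-2.3780
step 3: x_pred=-3.5721  r=4.0821  x^+=-2.1842  v^+=-1.5970  a^+=-1.2534
step 4: x_pred=-3.5112  r=-0.8388  x^+=-3.7964  v^+=-2.6899  a^+=-1.4845

v_post = -2.6899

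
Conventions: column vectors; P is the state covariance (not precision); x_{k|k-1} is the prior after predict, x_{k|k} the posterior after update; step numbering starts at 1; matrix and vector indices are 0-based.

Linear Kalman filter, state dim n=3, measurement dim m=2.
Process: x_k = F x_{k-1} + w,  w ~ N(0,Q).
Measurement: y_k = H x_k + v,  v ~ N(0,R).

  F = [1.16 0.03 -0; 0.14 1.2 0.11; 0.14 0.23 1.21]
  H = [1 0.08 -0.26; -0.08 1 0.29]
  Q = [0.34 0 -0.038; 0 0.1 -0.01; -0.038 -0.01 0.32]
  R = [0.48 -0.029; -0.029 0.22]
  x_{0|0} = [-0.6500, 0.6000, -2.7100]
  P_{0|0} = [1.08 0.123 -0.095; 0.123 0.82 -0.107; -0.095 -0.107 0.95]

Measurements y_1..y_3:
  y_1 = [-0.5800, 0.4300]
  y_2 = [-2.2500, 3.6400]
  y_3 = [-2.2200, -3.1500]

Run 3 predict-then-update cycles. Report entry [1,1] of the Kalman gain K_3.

K[1,1] = 0.4093

step 1: x^-=[-0.7360, 0.3309, -3.2321]  P^-=[1.8025 0.3642 0.0392; 0.3642 1.3236 0.2129; 0.0392 0.2129 1.6916]  S=[2.4344 0.1287; 0.1287 1.7608]  K=[0.7442 0.0770; 0.1301 0.7607; -0.1793 0.4109]  nu=[-0.7108, 0.9775]  x^+=[-1.1897, 0.9820, -2.7030]  P^+=[0.4293 -0.0488 0.2707; -0.0488 0.2380 -0.2699; 0.2707 -0.2699 1.3351]
step 2: x^-=[-1.3506, 0.7145, -3.2113]  P^-=[0.9144 0.0438 0.3903; 0.0438 0.3879 -0.1167; 0.3903 -0.1167 2.2340]  S=[1.3568 -0.0471; -0.0471 0.7088]  K=[0.6072 0.1586; 0.0949 0.5009; -0.1231 0.6971]  nu=[-1.7915, 3.7487]  x^+=[-1.8439, 2.4221, -0.3776]  P^+=[0.4054 -0.0757 0.4324; -0.0757 0.2023 -0.3481; 0.4324 -0.3481 1.8609]
step 3: x^-=[-2.0663, 2.6069, -0.1579]  P^-=[0.8804 0.0215 0.6030; 0.0215 0.3178 -0.1481; 0.6030 -0.1481 3.0111]  S=[1.2620 -0.0572; -0.0572 0.6794]  K=[0.5854 0.2346; 0.0862 0.4093; -0.1072 0.9873]  nu=[-0.4034, -5.8764]  x^+=[-3.6812, 0.1667, -5.9165]  P^+=[0.4262 -0.0926 0.5564; -0.0926 0.1986 -0.4086; 0.5564 -0.4086 2.3222]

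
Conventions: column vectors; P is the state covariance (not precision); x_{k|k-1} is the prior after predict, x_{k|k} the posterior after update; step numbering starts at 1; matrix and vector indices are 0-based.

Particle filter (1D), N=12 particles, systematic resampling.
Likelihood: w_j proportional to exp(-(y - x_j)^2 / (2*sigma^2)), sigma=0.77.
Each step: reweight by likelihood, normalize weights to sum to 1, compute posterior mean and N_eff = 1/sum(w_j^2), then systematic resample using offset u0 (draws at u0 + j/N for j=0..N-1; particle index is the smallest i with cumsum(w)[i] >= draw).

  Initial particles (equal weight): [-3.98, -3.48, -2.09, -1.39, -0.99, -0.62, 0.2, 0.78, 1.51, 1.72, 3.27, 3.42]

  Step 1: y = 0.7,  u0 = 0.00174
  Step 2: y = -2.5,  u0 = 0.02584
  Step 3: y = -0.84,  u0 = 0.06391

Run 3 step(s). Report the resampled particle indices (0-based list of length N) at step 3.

step 1: w=[0.0000, 0.0000, 0.0004, 0.0080, 0.0286, 0.0731, 0.2573, 0.3160, 0.1827, 0.1321, 0.0012, 0.0006]  mean=0.7215  Neff=4.4824  idx=[3, 5, 6, 6, 6, 7, 7, 7, 7, 8, 8, 9]
step 2: w=[0.8599, 0.1234, 0.0052, 0.0052, 0.0052, 0.0003, 0.0003, 0.0003, 0.0003, 0.0000, 0.0000, 0.0000]  mean=-1.2678  Neff=1.3250  idx=[0, 0, 0, 0, 0, 0, 0, 0, 0, 0, 0, 1]
step 3: w=[0.0817, 0.0817, 0.0817, 0.0817, 0.0817, 0.0817, 0.0817, 0.0817, 0.0817, 0.0817, 0.0817, 0.1012]  mean=-1.3121  Neff=11.9499  idx=[0, 1, 2, 3, 4, 5, 6, 7, 8, 9, 10, 11]

resampled_idx = [0, 1, 2, 3, 4, 5, 6, 7, 8, 9, 10, 11]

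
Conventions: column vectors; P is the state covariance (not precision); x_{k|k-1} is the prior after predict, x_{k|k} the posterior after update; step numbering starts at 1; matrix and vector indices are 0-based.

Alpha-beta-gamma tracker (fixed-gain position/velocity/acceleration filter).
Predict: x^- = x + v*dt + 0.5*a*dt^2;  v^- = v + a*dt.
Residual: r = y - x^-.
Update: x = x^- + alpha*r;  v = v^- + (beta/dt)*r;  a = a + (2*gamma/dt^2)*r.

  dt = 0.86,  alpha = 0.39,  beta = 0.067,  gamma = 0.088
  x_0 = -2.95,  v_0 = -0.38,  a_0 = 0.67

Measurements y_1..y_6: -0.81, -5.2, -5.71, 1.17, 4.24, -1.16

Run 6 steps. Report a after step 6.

step 1: x_pred=-3.0290  r=2.2190  x^+=-2.1636  v^+=0.3691  a^+=1.1981
step 2: x_pred=-1.4032  r=-3.7968  x^+=-2.8839  v^+=1.1036  a^+=0.2945
step 3: x_pred=-1.8259  r=-3.8841  x^+=-3.3407  v^+=1.0543  a^+=-0.6297
step 4: x_pred=-2.6669  r=3.8369  x^+=-1.1705  v^+=0.8116  a^+=0.2833
step 5: x_pred=-0.3677  r=4.6077  x^+=1.4293  v^+=1.4143  a^+=1.3798
step 6: x_pred=3.1558  r=-4.3158  x^+=1.4726  v^+=2.2646  a^+=0.3528

a_post = 0.3528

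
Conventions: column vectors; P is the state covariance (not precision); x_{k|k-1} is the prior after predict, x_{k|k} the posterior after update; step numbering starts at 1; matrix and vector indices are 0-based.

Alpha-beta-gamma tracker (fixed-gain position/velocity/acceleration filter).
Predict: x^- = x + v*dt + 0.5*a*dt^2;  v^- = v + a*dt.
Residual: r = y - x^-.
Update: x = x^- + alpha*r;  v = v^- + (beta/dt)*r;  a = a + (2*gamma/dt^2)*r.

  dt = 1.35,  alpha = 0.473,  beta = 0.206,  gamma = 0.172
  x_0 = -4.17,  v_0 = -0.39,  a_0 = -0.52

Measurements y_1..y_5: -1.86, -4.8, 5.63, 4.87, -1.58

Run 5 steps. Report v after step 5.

v_post = 5.2931

step 1: x_pred=-5.1704  r=3.3104  x^+=-3.6046  v^+=-0.5869  a^+=0.1048
step 2: x_pred=-4.3013  r=-0.4987  x^+=-4.5372  v^+=-0.5214  a^+=0.0107
step 3: x_pred=-5.2314  r=10.8614  x^+=-0.0939  v^+=1.1504  a^+=2.0608
step 4: x_pred=3.3370  r=1.5330  x^+=4.0621  v^+=4.1664  a^+=2.3502
step 5: x_pred=11.8283  r=-13.4083  x^+=5.4862  v^+=5.2931  a^+=-0.1807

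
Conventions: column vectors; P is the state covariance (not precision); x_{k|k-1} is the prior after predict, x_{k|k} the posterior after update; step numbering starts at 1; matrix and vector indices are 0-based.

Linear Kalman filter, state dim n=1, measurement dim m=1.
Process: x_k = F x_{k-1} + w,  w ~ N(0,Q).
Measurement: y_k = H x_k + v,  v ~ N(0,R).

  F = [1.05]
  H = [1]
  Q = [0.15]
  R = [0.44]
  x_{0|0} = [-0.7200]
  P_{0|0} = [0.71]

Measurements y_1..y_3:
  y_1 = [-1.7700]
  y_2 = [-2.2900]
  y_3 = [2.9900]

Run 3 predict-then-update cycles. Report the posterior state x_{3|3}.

x_post = [0.3770]

step 1: x^-=[-0.7560]  P^-=[0.9328]  S=[1.3728]  K=[0.6795]  nu=[-1.0140]  x^+=[-1.4450]  P^+=[0.2990]
step 2: x^-=[-1.5172]  P^-=[0.4796]  S=[0.9196]  K=[0.5215]  nu=[-0.7728]  x^+=[-1.9203]  P^+=[0.2295]
step 3: x^-=[-2.0163]  P^-=[0.4030]  S=[0.8430]  K=[0.4781]  nu=[5.0063]  x^+=[0.3770]  P^+=[0.2103]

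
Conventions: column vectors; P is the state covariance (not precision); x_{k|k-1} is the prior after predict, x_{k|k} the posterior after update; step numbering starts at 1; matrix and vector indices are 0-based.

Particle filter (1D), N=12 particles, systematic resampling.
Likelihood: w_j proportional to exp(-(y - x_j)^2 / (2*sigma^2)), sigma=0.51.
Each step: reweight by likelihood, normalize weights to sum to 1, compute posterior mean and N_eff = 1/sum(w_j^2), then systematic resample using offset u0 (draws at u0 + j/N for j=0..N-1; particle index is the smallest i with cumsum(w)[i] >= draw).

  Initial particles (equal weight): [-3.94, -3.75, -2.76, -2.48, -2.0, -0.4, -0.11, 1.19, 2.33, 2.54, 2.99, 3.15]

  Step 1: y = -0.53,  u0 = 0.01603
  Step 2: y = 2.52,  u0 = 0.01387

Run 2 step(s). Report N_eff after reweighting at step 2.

N_eff = 5.6384

step 1: w=[0.0000, 0.0000, 0.0000, 0.0004, 0.0092, 0.5693, 0.4190, 0.0020, 0.0000, 0.0000, 0.0000, 0.0000]  mean=-0.2910  Neff=2.0008  idx=[5, 5, 5, 5, 5, 5, 5, 6, 6, 6, 6, 6]
step 2: w=[0.0085, 0.0085, 0.0085, 0.0085, 0.0085, 0.0085, 0.0085, 0.1881, 0.1881, 0.1881, 0.1881, 0.1881]  mean=-0.1273  Neff=5.6384  idx=[1, 7, 7, 8, 8, 8, 9, 9, 10, 10, 11, 11]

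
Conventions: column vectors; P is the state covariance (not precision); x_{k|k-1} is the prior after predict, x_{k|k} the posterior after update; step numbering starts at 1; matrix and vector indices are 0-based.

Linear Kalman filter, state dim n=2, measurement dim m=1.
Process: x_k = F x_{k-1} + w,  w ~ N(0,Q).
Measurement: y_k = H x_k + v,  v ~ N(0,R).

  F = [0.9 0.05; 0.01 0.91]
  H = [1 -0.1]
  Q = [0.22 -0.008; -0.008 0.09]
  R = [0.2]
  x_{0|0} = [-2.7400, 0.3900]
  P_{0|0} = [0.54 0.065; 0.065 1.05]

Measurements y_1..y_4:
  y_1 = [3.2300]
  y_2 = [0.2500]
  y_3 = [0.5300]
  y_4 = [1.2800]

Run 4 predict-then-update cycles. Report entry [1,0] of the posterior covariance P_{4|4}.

step 1: x^-=[-2.4465, 0.3275]  P^-=[0.6659 0.0979; 0.0979 0.9607]  S=[0.8559]  K=[0.7665; 0.0021]  nu=[5.7093]  x^+=[1.9299, 0.3397]  P^+=[0.1630 0.0965; 0.0965 0.9607]
step 2: x^-=[1.7539, 0.3284]  P^-=[0.3631 0.1163; 0.1163 0.8874]  S=[0.5487]  K=[0.6405; 0.0502]  nu=[-1.4710]  x^+=[0.8116, 0.2546]  P^+=[0.1380 0.0986; 0.0986 0.8860]
step 3: x^-=[0.7432, 0.2398]  P^-=[0.3428 0.1144; 0.1144 0.8255]  S=[0.5282]  K=[0.6274; 0.0603]  nu=[-0.1892]  x^+=[0.6245, 0.2284]  P^+=[0.1349 0.0944; 0.0944 0.8236]
step 4: x^-=[0.5735, 0.2141]  P^-=[0.3398 0.1081; 0.1081 0.7737]  S=[0.5260]  K=[0.6256; 0.0583]  nu=[0.7279]  x^+=[1.0289, 0.2566]  P^+=[0.1340 0.0889; 0.0889 0.7719]

P_post[1,0] = 0.0889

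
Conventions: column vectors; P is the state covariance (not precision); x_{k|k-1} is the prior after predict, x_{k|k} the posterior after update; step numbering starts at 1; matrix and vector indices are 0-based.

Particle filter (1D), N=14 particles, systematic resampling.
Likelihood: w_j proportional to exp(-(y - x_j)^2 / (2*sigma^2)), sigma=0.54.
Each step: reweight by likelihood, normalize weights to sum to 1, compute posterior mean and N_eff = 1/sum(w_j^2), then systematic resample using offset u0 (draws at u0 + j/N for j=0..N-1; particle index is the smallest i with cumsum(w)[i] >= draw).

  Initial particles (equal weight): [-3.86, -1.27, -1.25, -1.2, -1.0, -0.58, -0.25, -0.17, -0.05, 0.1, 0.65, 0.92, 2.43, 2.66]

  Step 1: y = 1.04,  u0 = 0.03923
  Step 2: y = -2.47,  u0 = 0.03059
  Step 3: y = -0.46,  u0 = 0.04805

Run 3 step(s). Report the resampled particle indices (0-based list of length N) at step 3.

resampled_idx = [0, 1, 2, 3, 4, 5, 6, 7, 8, 9, 10, 11, 12, 13]

step 1: w=[0.0000, 0.0000, 0.0001, 0.0001, 0.0003, 0.0048, 0.0251, 0.0354, 0.0568, 0.0958, 0.3357, 0.4251, 0.0159, 0.0048]  mean=0.6518  Neff=3.2467  idx=[7, 8, 9, 10, 10, 10, 10, 10, 11, 11, 11, 11, 11, 11]
step 2: w=[0.6729, 0.2548, 0.0706, 0.0003, 0.0003, 0.0003, 0.0003, 0.0003, 0.0000, 0.0000, 0.0000, 0.0000, 0.0000, 0.0000]  mean=-0.1189  Neff=1.9133  idx=[0, 0, 0, 0, 0, 0, 0, 0, 0, 1, 1, 1, 1, 2]
step 3: w=[0.0761, 0.0761, 0.0761, 0.0761, 0.0761, 0.0761, 0.0761, 0.0761, 0.0761, 0.0659, 0.0659, 0.0659, 0.0659, 0.0514]  mean=-0.1245  Neff=13.8598  idx=[0, 1, 2, 3, 4, 5, 6, 7, 8, 9, 10, 11, 12, 13]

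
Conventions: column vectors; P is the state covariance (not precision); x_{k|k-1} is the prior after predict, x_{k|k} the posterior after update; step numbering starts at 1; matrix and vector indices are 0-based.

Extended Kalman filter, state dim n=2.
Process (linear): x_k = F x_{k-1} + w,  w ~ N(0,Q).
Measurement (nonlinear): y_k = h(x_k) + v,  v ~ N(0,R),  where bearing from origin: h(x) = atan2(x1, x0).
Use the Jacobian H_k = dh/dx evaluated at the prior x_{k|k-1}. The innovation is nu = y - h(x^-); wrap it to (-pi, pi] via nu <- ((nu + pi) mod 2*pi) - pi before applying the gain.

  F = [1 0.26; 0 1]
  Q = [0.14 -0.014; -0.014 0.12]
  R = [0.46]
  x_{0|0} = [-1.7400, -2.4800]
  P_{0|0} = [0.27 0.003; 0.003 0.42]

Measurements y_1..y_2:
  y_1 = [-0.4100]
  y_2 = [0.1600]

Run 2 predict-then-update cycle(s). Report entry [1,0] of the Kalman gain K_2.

step 1: x^-=[-2.3848, -2.4800]  P^-=[0.4400 0.0982; 0.0982 0.5400]  H_jac=[0.2095 -0.2015]  S=[0.4929]  K=[0.1468; -0.1790]  nu=[1.9266]  x^+=[-2.1019, -2.8248]  P^+=[0.4293 0.1112; 0.1112 0.5242]
step 2: x^-=[-2.8363, -2.8248]  P^-=[0.6626 0.2334; 0.2334 0.6442]  H_jac=[0.1763 -0.1770]  S=[0.4862]  K=[0.1552; -0.1499]  nu=[2.5182]  x^+=[-2.4454, -3.2022]  P^+=[0.6508 0.2448; 0.2448 0.6333]

K[1,0] = -0.1499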